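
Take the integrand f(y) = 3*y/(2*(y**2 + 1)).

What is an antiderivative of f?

An antiderivative is F(y) = 3*log(y**2 + 1)/4.

f matches the chain-rule pattern g'(h)*h' with inner function h(y) = y**2 + 1; substituting u = h(y) collapses the integral.
Check: d/dy[3*log(y**2 + 1)/4] = 3*y/(2*y**2 + 2), which equals f(y).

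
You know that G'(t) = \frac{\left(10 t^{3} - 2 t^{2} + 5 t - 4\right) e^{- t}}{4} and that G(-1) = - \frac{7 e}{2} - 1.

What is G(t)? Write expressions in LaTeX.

G(t) = \frac{\left(- 10 t^{3} - 28 t^{2} - 61 t - 4 e^{t} - 57\right) e^{- t}}{4}

G'(t) has the shape u'v + uv' for u = - \frac{5 t^{3}}{2} - 7 t^{2} - \frac{61 t}{4} - \frac{57}{4} and v = e^{- t} — it is the derivative of the product u*v.
A general antiderivative is \frac{\left(- 10 t^{3} - 28 t^{2} - 61 t - 57\right) e^{- t}}{4} + C.
The condition gives C = - \frac{7 e}{2} - 1 - (- \frac{7 e}{2}) = -1.
So G(t) = \frac{\left(- 10 t^{3} - 28 t^{2} - 61 t - 4 e^{t} - 57\right) e^{- t}}{4}.
Check: d/dt[\frac{\left(- 10 t^{3} - 28 t^{2} - 61 t - 4 e^{t} - 57\right) e^{- t}}{4}] = \frac{\left(10 t^{3} - 2 t^{2} + 5 t - 4\right) e^{- t}}{4} = G'(t).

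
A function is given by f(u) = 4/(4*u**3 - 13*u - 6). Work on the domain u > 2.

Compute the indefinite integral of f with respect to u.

F(u) = 4*log(u - 2)/35 - 2*log(u + 1/2)/5 + 2*log(u + 3/2)/7 + C

The denominator factors as (u - 2)*(2*u + 1)*(2*u + 3); partial fractions split f into directly integrable pieces: 4/(7*(2*u + 3)) - 4/(5*(2*u + 1)) + 4/(35*(u - 2)).
Check: d/du[4*log(u - 2)/35 - 2*log(u + 1/2)/5 + 2*log(u + 3/2)/7] = 4/(4*u**3 - 13*u - 6) = f(u).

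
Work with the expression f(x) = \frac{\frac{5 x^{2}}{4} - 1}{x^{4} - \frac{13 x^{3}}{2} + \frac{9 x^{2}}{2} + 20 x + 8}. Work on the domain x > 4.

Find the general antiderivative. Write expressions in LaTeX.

F(x) = \frac{356 x \log{\left(x - 4 \right)} - 275 x \log{\left(x + \frac{1}{2} \right)} - 81 x \log{\left(x + 1 \right)} - 1424 \log{\left(x - 4 \right)} + 1100 \log{\left(x + \frac{1}{2} \right)} + 324 \log{\left(x + 1 \right)} - 3420}{4050 x - 16200} + C

The denominator factors as 2 \left(x - 4\right)^{2} \left(x + 1\right) \left(2 x + 1\right); partial fractions split f into directly integrable pieces: - \frac{11}{81 \left(2 x + 1\right)} - \frac{1}{50 \left(x + 1\right)} + \frac{178}{2025 \left(x - 4\right)} + \frac{38}{45 \left(x - 4\right)^{2}}.
Check: d/dx[\frac{356 x \log{\left(x - 4 \right)} - 275 x \log{\left(x + \frac{1}{2} \right)} - 81 x \log{\left(x + 1 \right)} - 1424 \log{\left(x - 4 \right)} + 1100 \log{\left(x + \frac{1}{2} \right)} + 324 \log{\left(x + 1 \right)} - 3420}{4050 x - 16200}] = \frac{5 x^{2} - 4}{4 x^{4} - 26 x^{3} + 18 x^{2} + 80 x + 32}, which equals f(x).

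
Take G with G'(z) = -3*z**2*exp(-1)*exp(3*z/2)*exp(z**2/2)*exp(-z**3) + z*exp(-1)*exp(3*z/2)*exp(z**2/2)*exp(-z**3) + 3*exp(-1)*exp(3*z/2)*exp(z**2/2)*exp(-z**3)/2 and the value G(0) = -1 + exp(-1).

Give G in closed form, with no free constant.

G(z) = (1 - exp(1)*exp(-3*z/2)*exp(-z**2/2)*exp(z**3))*exp(-1)*exp(3*z/2)*exp(z**2/2)*exp(-z**3)

The substitution u = -z**3 + z**2/2 + 3*z/2 - 1 works: G'(z) is exactly (dG/du)*(du/dz) for that inner function.
A general antiderivative is exp(-z**3 + z**2/2 + 3*z/2 - 1) + C.
The condition gives C = -1 + exp(-1) - (exp(-1)) = -1.
So G(z) = (1 - exp(1)*exp(-3*z/2)*exp(-z**2/2)*exp(z**3))*exp(-1)*exp(3*z/2)*exp(z**2/2)*exp(-z**3).
Check: d/dz[(1 - exp(1)*exp(-3*z/2)*exp(-z**2/2)*exp(z**3))*exp(-1)*exp(3*z/2)*exp(z**2/2)*exp(-z**3)] = (-6*z**2*exp(3*z)*exp(z**2) + 2*z*exp(3*z)*exp(z**2) + 3*exp(3*z)*exp(z**2))*exp(-1)*exp(-3*z/2)*exp(-z**2/2)*exp(-z**3)/2, which equals G'(z).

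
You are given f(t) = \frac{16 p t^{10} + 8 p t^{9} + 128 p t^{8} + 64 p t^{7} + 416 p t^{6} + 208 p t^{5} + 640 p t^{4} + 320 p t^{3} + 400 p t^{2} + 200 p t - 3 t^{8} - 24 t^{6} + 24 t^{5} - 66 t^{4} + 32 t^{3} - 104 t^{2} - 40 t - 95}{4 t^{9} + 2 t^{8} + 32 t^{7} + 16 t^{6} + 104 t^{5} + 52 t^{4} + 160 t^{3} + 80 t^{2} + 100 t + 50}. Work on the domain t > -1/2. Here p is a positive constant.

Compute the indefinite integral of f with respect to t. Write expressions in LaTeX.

Any candidate F(t) must reproduce f(t) exactly when differentiated.
Check: d/dt[\frac{8 p t^{6} + 32 p t^{4} + 40 p t^{2} - 3 t^{4} \log{\left(2 t + 1 \right)} - 12 t^{2} \log{\left(2 t + 1 \right)} - 8 t - 15 \log{\left(2 t + 1 \right)}}{4 \left(t^{4} + 4 t^{2} + 5\right)}] = \frac{16 p t^{10} + 8 p t^{9} + 128 p t^{8} + 64 p t^{7} + 416 p t^{6} + 208 p t^{5} + 640 p t^{4} + 320 p t^{3} + 400 p t^{2} + 200 p t - 3 t^{8} - 24 t^{6} + 24 t^{5} - 66 t^{4} + 32 t^{3} - 104 t^{2} - 40 t - 95}{4 t^{9} + 2 t^{8} + 32 t^{7} + 16 t^{6} + 104 t^{5} + 52 t^{4} + 160 t^{3} + 80 t^{2} + 100 t + 50} = f(t).

F(t) = \frac{8 p t^{6} + 32 p t^{4} + 40 p t^{2} - 3 t^{4} \log{\left(2 t + 1 \right)} - 12 t^{2} \log{\left(2 t + 1 \right)} - 8 t - 15 \log{\left(2 t + 1 \right)}}{4 \left(t^{4} + 4 t^{2} + 5\right)} + C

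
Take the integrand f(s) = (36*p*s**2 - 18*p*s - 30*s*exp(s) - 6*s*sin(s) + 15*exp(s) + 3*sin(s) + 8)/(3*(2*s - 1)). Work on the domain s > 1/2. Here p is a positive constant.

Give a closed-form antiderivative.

An antiderivative F(s) passes only if d/ds[F] lands on f(s) exactly.
Check: d/ds[3*p*s**2 - 5*exp(s) + 4*log(2*s - 1)/3 + cos(s)] = (36*p*s**2 - 18*p*s - 30*s*exp(s) - 6*s*sin(s) + 15*exp(s) + 3*sin(s) + 8)/(6*s - 3), which equals f(s).

An antiderivative is F(s) = 3*p*s**2 - 5*exp(s) + 4*log(2*s - 1)/3 + cos(s).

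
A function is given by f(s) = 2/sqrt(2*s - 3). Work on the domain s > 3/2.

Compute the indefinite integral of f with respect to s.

F(s) = 2*sqrt(2*s - 3) + C

Check any antiderivative F(s) by computing F'(s) and comparing it with f(s).
Check: d/ds[2*sqrt(2*s - 3)] = 2/sqrt(2*s - 3) = f(s).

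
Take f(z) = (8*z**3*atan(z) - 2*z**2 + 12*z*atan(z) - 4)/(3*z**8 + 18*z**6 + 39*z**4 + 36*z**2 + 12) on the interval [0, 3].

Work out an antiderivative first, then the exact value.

f has the shape u'v + uv' for u = -2/(3*(z**4 + 3*z**2 + 2)) and v = atan(z) — it is the derivative of the product u*v.
F(z) = -2*atan(z)/(3*(z**2 + 1)*(z**2 + 2)) is an antiderivative of f.
Check: d/dz[-2*atan(z)/(3*(z**2 + 1)*(z**2 + 2))] = (8*z**3*atan(z) - 2*z**2 + 12*z*atan(z) - 4)/(3*z**8 + 18*z**6 + 39*z**4 + 36*z**2 + 12) = f(z).
F(3) = -atan(3)/165; F(0) = 0.
Integral = F(3) - F(0) = -atan(3)/165.

Antiderivative: F(z) = -2*atan(z)/(3*(z**2 + 1)*(z**2 + 2)); value = -atan(3)/165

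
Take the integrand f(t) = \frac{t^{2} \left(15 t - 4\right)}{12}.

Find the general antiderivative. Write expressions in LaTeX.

A first test for any F(t): its t-derivative must equal f(t) identically.
Check: d/dt[\frac{5 t^{4}}{16} - \frac{t^{3}}{9}] = \frac{5 t^{3}}{4} - \frac{t^{2}}{3}, which equals f(t).

F(t) = \frac{5 t^{4}}{16} - \frac{t^{3}}{9} + C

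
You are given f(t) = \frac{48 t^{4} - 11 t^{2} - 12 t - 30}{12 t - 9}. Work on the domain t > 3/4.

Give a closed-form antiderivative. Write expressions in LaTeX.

An antiderivative is F(t) = \frac{6 t^{4} + 6 t^{3} + 4 t^{2} - 15 \log{\left(2 t - \frac{3}{2} \right)} - 10}{6}.

A candidate is checked by its d/dt: the result must match f(t).
Check: d/dt[\frac{6 t^{4} + 6 t^{3} + 4 t^{2} - 15 \log{\left(2 t - \frac{3}{2} \right)} - 10}{6}] = \frac{48 t^{4} - 11 t^{2} - 12 t - 30}{12 t - 9} = f(t).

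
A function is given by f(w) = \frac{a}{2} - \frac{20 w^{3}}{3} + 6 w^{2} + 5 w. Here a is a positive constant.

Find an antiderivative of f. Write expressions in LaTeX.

An antiderivative is F(w) = \frac{a w}{2} - \frac{5 w^{4}}{3} + 2 w^{3} + \frac{5 w^{2}}{2}.

The integrand splits into summands that can be handled one at a time.
Check: d/dw[\frac{a w}{2} - \frac{5 w^{4}}{3} + 2 w^{3} + \frac{5 w^{2}}{2}] = \frac{a}{2} - \frac{20 w^{3}}{3} + 6 w^{2} + 5 w = f(w).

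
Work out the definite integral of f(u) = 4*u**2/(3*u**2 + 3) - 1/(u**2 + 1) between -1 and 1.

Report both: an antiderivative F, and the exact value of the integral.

The integrand splits into summands that can be handled one at a time.
F(u) = (4*u - 7*atan(u))/3 is an antiderivative of f.
Check: d/du[(4*u - 7*atan(u))/3] = (4*u**2 - 3)/(3*u**2 + 3), which equals f(u).
F(1) = 4/3 - 7*pi/12; F(-1) = -4/3 + 7*pi/12.
Integral = F(1) - F(-1) = 8/3 - 7*pi/6.

Antiderivative: F(u) = (4*u - 7*atan(u))/3; value = 8/3 - 7*pi/6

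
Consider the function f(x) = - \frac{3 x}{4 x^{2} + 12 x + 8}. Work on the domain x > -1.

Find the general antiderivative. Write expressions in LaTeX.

F(x) = \frac{3 \left(\log{\left(x + 1 \right)} - 2 \log{\left(x + 2 \right)}\right)}{4} + C

Factor the denominator (4 \left(x + 1\right) \left(x + 2\right)) and decompose: f = - \frac{3}{2 \left(x + 2\right)} + \frac{3}{4 \left(x + 1\right)}; each piece integrates to a log, atan, or power term.
Check: d/dx[\frac{3 \left(\log{\left(x + 1 \right)} - 2 \log{\left(x + 2 \right)}\right)}{4}] = - \frac{3 x}{4 x^{2} + 12 x + 8} = f(x).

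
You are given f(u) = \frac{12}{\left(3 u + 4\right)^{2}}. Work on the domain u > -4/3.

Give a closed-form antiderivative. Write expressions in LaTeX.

An antiderivative is F(u) = - \frac{4}{3 u + 4}.

Differentiate the proposed F(u) back; it has to land on f(u) exactly.
Check: d/du[- \frac{4}{3 u + 4}] = \frac{12}{9 u^{2} + 24 u + 16}, which equals f(u).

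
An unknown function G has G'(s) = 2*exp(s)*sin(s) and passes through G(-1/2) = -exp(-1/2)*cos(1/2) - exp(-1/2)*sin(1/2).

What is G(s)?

G(s) = exp(s)*sin(s) - exp(s)*cos(s)

Any candidate G(s) must reproduce the stated G'(s) exactly.
A general antiderivative is exp(s)*sin(s) - exp(s)*cos(s) + C.
The condition gives C = -exp(-1/2)*cos(1/2) - exp(-1/2)*sin(1/2) - (-exp(-1/2)*cos(1/2) - exp(-1/2)*sin(1/2)) = 0.
So G(s) = exp(s)*sin(s) - exp(s)*cos(s).
Check: d/ds[exp(s)*sin(s) - exp(s)*cos(s)] = 2*exp(s)*sin(s) = G'(s).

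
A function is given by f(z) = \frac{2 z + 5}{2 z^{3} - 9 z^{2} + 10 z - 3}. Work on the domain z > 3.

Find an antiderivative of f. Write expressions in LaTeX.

Factor the denominator (\left(z - 3\right) \left(z - 1\right) \left(2 z - 1\right)) and decompose: f = \frac{24}{5 \left(2 z - 1\right)} - \frac{7}{2 \left(z - 1\right)} + \frac{11}{10 \left(z - 3\right)}; each piece integrates to a log, atan, or power term.
Check: d/dz[\frac{11 \log{\left(z - 3 \right)} - 35 \log{\left(z - 1 \right)} + 24 \log{\left(z - \frac{1}{2} \right)}}{10}] = \frac{2 z + 5}{2 z^{3} - 9 z^{2} + 10 z - 3} = f(z).

An antiderivative is F(z) = \frac{11 \log{\left(z - 3 \right)} - 35 \log{\left(z - 1 \right)} + 24 \log{\left(z - \frac{1}{2} \right)}}{10}.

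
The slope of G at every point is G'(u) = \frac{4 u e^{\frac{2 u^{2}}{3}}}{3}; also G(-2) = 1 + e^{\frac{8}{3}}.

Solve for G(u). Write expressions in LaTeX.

G(u) = e^{\frac{2 u^{2}}{3}} + 1

G'(u) matches the chain-rule pattern g'(h)*h' with inner function h(u) = \frac{2 u^{2}}{3}; substituting w = h(u) collapses the integral.
A general antiderivative is e^{\frac{2 u^{2}}{3}} + C.
The condition gives C = 1 + e^{\frac{8}{3}} - (e^{\frac{8}{3}}) = 1.
So G(u) = e^{\frac{2 u^{2}}{3}} + 1.
Check: d/du[e^{\frac{2 u^{2}}{3}} + 1] = \frac{4 u e^{\frac{2 u^{2}}{3}}}{3} = G'(u).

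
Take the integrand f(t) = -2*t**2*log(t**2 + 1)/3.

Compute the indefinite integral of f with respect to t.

F(t) = 2*(-3*t**3*log(t**2 + 1) + 2*t**3 - 6*t + 6*atan(t))/27 + C

Since d/dt undoes antidifferentiation here, F'(t) = f(t) is required of F(t).
Check: d/dt[2*(-3*t**3*log(t**2 + 1) + 2*t**3 - 6*t + 6*atan(t))/27] = -2*t**2*log(t**2 + 1)/3 = f(t).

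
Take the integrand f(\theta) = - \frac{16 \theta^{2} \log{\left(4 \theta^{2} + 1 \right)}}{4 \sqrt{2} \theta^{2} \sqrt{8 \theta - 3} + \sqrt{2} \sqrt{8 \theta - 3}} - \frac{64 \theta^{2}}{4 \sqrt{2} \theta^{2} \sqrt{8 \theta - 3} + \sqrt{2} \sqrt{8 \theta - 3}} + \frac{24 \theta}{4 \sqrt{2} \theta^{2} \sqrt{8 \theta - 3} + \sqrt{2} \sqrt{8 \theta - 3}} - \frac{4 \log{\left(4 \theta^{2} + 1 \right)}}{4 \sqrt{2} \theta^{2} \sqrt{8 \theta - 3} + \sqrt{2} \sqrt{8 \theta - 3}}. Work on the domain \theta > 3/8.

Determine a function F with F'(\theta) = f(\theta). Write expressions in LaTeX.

f has the shape u'v + uv' for u = - \sqrt{4 \theta - \frac{3}{2}} and v = \log{\left(4 \theta^{2} + 1 \right)} — it is the derivative of the product u*v.
Check: d/d\theta[- \sqrt{4 \theta - \frac{3}{2}} \log{\left(4 \theta^{2} + 1 \right)}] = \frac{- 16 \theta^{2} \log{\left(4 \theta^{2} + 1 \right)} - 64 \theta^{2} + 24 \theta - 4 \log{\left(4 \theta^{2} + 1 \right)}}{4 \sqrt{2} \theta^{2} \sqrt{8 \theta - 3} + \sqrt{2} \sqrt{8 \theta - 3}}, which equals f(\theta).

An antiderivative is F(\theta) = - \sqrt{4 \theta - \frac{3}{2}} \log{\left(4 \theta^{2} + 1 \right)}.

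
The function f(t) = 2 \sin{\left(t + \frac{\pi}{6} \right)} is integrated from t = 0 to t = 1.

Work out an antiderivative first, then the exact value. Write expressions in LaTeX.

Antiderivative: F(t) = - 2 \cos{\left(t + \frac{\pi}{6} \right)}; value = - 2 \cos{\left(\frac{\pi}{6} + 1 \right)} + \sqrt{3}

Since d/dt undoes antidifferentiation here, F'(t) = f(t) is required of F(t).
F(t) = - 2 \cos{\left(t + \frac{\pi}{6} \right)} is an antiderivative of f.
Check: d/dt[- 2 \cos{\left(t + \frac{\pi}{6} \right)}] = 2 \sin{\left(t + \frac{\pi}{6} \right)} = f(t).
F(1) = - 2 \cos{\left(\frac{\pi}{6} + 1 \right)}; F(0) = - \sqrt{3}.
Integral = F(1) - F(0) = - 2 \cos{\left(\frac{\pi}{6} + 1 \right)} + \sqrt{3}.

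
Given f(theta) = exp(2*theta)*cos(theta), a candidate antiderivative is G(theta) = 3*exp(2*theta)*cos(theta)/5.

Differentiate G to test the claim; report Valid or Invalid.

d/dtheta[G] = -3*exp(2*theta)*sin(theta)/5 + 6*exp(2*theta)*cos(theta)/5
d/dtheta[G] - f(theta) = -3*exp(2*theta)*sin(theta)/5 + exp(2*theta)*cos(theta)/5 != 0.

Invalid: d/dtheta[G] - f = -3*exp(2*theta)*sin(theta)/5 + exp(2*theta)*cos(theta)/5, which is not 0.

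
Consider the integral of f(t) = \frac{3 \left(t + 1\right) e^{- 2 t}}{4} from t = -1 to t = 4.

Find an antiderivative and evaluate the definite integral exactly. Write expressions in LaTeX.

Antiderivative: F(t) = - \frac{3 \left(2 t + 3\right) e^{- 2 t}}{16}; value = - \frac{33}{16 e^{8}} + \frac{3 e^{2}}{16}

f has the shape u'v + uv' for u = - \frac{3 t}{8} - \frac{9}{16} and v = e^{- 2 t} — it is the derivative of the product u*v.
F(t) = - \frac{3 \left(2 t + 3\right) e^{- 2 t}}{16} is an antiderivative of f.
Check: d/dt[- \frac{3 \left(2 t + 3\right) e^{- 2 t}}{16}] = \frac{\left(3 t + 3\right) e^{- 2 t}}{4}, which equals f(t).
F(4) = - \frac{33}{16 e^{8}}; F(-1) = - \frac{3 e^{2}}{16}.
Integral = F(4) - F(-1) = - \frac{33}{16 e^{8}} + \frac{3 e^{2}}{16}.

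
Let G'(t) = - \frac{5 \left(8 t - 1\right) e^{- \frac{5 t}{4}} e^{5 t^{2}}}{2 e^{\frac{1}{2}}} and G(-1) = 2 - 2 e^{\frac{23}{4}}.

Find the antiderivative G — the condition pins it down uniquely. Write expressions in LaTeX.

G'(t) matches the chain-rule pattern g'(h)*h' with inner function h(t) = 5 t^{2} - \frac{5 t}{4} - \frac{1}{2}; substituting u = h(t) collapses the integral.
A general antiderivative is - 2 e^{5 t^{2} - \frac{5 t}{4} - \frac{1}{2}} + C.
The condition gives C = 2 - 2 e^{\frac{23}{4}} - (- 2 e^{\frac{23}{4}}) = 2.
So G(t) = 2 - \frac{2 e^{- \frac{5 t}{4}} e^{5 t^{2}}}{e^{\frac{1}{2}}}.
Check: d/dt[2 - \frac{2 e^{- \frac{5 t}{4}} e^{5 t^{2}}}{e^{\frac{1}{2}}}] = \frac{\left(- 40 t e^{5 t^{2}} + 5 e^{5 t^{2}}\right) e^{- \frac{5 t}{4}}}{2 e^{\frac{1}{2}}}, which equals G'(t).

G(t) = 2 - \frac{2 e^{- \frac{5 t}{4}} e^{5 t^{2}}}{e^{\frac{1}{2}}}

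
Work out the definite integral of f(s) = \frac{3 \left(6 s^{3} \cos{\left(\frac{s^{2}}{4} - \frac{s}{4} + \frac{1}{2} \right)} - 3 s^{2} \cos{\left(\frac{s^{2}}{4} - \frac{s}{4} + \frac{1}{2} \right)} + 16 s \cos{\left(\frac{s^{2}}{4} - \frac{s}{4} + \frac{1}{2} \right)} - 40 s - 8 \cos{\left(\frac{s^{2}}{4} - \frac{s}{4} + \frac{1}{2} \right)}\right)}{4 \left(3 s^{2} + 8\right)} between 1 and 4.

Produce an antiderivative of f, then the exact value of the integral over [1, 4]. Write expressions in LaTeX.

Antiderivative: F(s) = - 5 \log{\left(\frac{3 s^{2}}{2} + 4 \right)} + 3 \sin{\left(\frac{s^{2}}{4} - \frac{s}{4} + \frac{1}{2} \right)}; value = - 5 \log{\left(28 \right)} - 3 \sin{\left(\frac{1}{2} \right)} + 3 \sin{\left(\frac{7}{2} \right)} + 5 \log{\left(\frac{11}{2} \right)}

A first test for any F(s): its s-derivative must equal f(s) identically.
F(s) = - 5 \log{\left(\frac{3 s^{2}}{2} + 4 \right)} + 3 \sin{\left(\frac{s^{2}}{4} - \frac{s}{4} + \frac{1}{2} \right)} is an antiderivative of f.
Check: d/ds[- 5 \log{\left(\frac{3 s^{2}}{2} + 4 \right)} + 3 \sin{\left(\frac{s^{2}}{4} - \frac{s}{4} + \frac{1}{2} \right)}] = \frac{18 s^{3} \cos{\left(\frac{s^{2}}{4} - \frac{s}{4} + \frac{1}{2} \right)} - 9 s^{2} \cos{\left(\frac{s^{2}}{4} - \frac{s}{4} + \frac{1}{2} \right)} + 48 s \cos{\left(\frac{s^{2}}{4} - \frac{s}{4} + \frac{1}{2} \right)} - 120 s - 24 \cos{\left(\frac{s^{2}}{4} - \frac{s}{4} + \frac{1}{2} \right)}}{12 s^{2} + 32}, which equals f(s).
F(4) = - 5 \log{\left(28 \right)} + 3 \sin{\left(\frac{7}{2} \right)}; F(1) = - 5 \log{\left(\frac{11}{2} \right)} + 3 \sin{\left(\frac{1}{2} \right)}.
Integral = F(4) - F(1) = - 5 \log{\left(28 \right)} - 3 \sin{\left(\frac{1}{2} \right)} + 3 \sin{\left(\frac{7}{2} \right)} + 5 \log{\left(\frac{11}{2} \right)}.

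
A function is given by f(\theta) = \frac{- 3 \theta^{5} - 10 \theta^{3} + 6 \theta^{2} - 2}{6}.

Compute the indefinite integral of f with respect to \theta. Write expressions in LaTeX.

F(\theta) = - \frac{\theta \left(\theta^{5} + 5 \theta^{3} - 4 \theta^{2} + 4\right)}{12} + C

Recover f(\theta) by differentiating a candidate F(\theta); any mismatch rules it out.
Check: d/d\theta[- \frac{\theta \left(\theta^{5} + 5 \theta^{3} - 4 \theta^{2} + 4\right)}{12}] = - \frac{\theta^{5}}{2} - \frac{5 \theta^{3}}{3} + \theta^{2} - \frac{1}{3}, which equals f(\theta).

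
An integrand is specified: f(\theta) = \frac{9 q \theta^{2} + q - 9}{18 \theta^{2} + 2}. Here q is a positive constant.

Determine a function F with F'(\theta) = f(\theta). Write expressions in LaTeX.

An antiderivative F(\theta) passes only if d/d\theta[F] lands on f(\theta) exactly.
Check: d/d\theta[\frac{q \theta}{2} - \frac{3 \operatorname{atan}{\left(3 \theta \right)}}{2}] = \frac{9 q \theta^{2} + q - 9}{18 \theta^{2} + 2} = f(\theta).

An antiderivative is F(\theta) = \frac{q \theta}{2} - \frac{3 \operatorname{atan}{\left(3 \theta \right)}}{2}.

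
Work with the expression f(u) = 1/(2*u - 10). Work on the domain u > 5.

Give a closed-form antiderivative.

For F(u) to be correct the identity F'(u) - f(u) = 0 must hold.
Check: d/du[log(u - 5)/2] = 1/(2*u - 10) = f(u).

An antiderivative is F(u) = log(u - 5)/2.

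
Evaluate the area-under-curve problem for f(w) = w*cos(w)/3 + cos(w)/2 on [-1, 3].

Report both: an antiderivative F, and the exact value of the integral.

Integrate term by term and add the pieces.
F(w) = w*sin(w)/3 + sin(w)/2 + cos(w)/3 is an antiderivative of f.
Check: d/dw[w*sin(w)/3 + sin(w)/2 + cos(w)/3] = w*cos(w)/3 + cos(w)/2 = f(w).
F(3) = cos(3)/3 + 3*sin(3)/2; F(-1) = -sin(1)/6 + cos(1)/3.
Integral = F(3) - F(-1) = cos(3)/3 - cos(1)/3 + sin(1)/6 + 3*sin(3)/2.

Antiderivative: F(w) = w*sin(w)/3 + sin(w)/2 + cos(w)/3; value = cos(3)/3 - cos(1)/3 + sin(1)/6 + 3*sin(3)/2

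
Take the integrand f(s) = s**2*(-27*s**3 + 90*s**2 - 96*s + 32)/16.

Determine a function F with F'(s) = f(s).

f matches the chain-rule pattern g'(h)*h' with inner function h(s) = 3*s**2/4 - s; substituting u = h(s) collapses the integral.
Check: d/ds[-9*s**6/32 + 9*s**5/8 - 3*s**4/2 + 2*s**3/3] = -27*s**5/16 + 45*s**4/8 - 6*s**3 + 2*s**2, which equals f(s).

An antiderivative is F(s) = -9*s**6/32 + 9*s**5/8 - 3*s**4/2 + 2*s**3/3.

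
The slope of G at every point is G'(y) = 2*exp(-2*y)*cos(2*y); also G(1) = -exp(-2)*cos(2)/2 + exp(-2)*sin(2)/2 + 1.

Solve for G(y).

G(y) = 1 + exp(-2*y)*sin(2*y)/2 - exp(-2*y)*cos(2*y)/2

Check a candidate G(y) by differentiating: d/dy[G] must match the given G'(y).
A general antiderivative is exp(-2*y)*sin(2*y)/2 - exp(-2*y)*cos(2*y)/2 + C.
The condition gives C = -exp(-2)*cos(2)/2 + exp(-2)*sin(2)/2 + 1 - (-exp(-2)*cos(2)/2 + exp(-2)*sin(2)/2) = 1.
So G(y) = 1 + exp(-2*y)*sin(2*y)/2 - exp(-2*y)*cos(2*y)/2.
Check: d/dy[1 + exp(-2*y)*sin(2*y)/2 - exp(-2*y)*cos(2*y)/2] = 2*exp(-2*y)*cos(2*y) = G'(y).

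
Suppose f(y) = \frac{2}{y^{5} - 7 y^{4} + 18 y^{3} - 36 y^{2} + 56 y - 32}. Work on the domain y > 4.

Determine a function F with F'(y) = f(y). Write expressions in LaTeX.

Factor the denominator (\left(y - 4\right) \left(y - 2\right) \left(y - 1\right) \left(y^{2} + 4\right)) and decompose: f = - \frac{y - 2}{40 \left(y^{2} + 4\right)} + \frac{2}{15 \left(y - 1\right)} - \frac{1}{8 \left(y - 2\right)} + \frac{1}{60 \left(y - 4\right)}; each piece integrates to a log, atan, or power term.
Check: d/dy[\frac{\log{\left(y - 4 \right)}}{60} - \frac{\log{\left(y - 2 \right)}}{8} + \frac{2 \log{\left(y - 1 \right)}}{15} - \frac{\log{\left(y^{2} + 4 \right)}}{80} + \frac{\operatorname{atan}{\left(\frac{y}{2} \right)}}{40}] = \frac{2}{y^{5} - 7 y^{4} + 18 y^{3} - 36 y^{2} + 56 y - 32} = f(y).

An antiderivative is F(y) = \frac{\log{\left(y - 4 \right)}}{60} - \frac{\log{\left(y - 2 \right)}}{8} + \frac{2 \log{\left(y - 1 \right)}}{15} - \frac{\log{\left(y^{2} + 4 \right)}}{80} + \frac{\operatorname{atan}{\left(\frac{y}{2} \right)}}{40}.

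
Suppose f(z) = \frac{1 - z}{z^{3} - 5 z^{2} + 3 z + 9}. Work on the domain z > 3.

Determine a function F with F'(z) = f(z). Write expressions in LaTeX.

An antiderivative is F(z) = \frac{- z \log{\left(z - 3 \right)} + z \log{\left(z + 1 \right)} + 3 \log{\left(z - 3 \right)} - 3 \log{\left(z + 1 \right)} + 4}{8 z - 24}.

Factor the denominator (\left(z - 3\right)^{2} \left(z + 1\right)) and decompose: f = \frac{1}{8 \left(z + 1\right)} - \frac{1}{8 \left(z - 3\right)} - \frac{1}{2 \left(z - 3\right)^{2}}; each piece integrates to a log, atan, or power term.
Check: d/dz[\frac{- z \log{\left(z - 3 \right)} + z \log{\left(z + 1 \right)} + 3 \log{\left(z - 3 \right)} - 3 \log{\left(z + 1 \right)} + 4}{8 z - 24}] = \frac{1 - z}{z^{3} - 5 z^{2} + 3 z + 9} = f(z).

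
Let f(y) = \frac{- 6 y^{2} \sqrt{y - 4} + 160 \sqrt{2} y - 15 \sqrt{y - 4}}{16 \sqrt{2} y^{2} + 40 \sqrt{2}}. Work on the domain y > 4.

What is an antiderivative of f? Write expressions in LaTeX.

A candidate is checked by its d/dy: the result must match f(y).
Check: d/dy[\frac{\sqrt{2} \left(- y \sqrt{y - 4} + 4 \sqrt{y - 4} + 20 \sqrt{2} \log{\left(2 y^{2} + 5 \right)}\right)}{8}] = \frac{- 6 \sqrt{2} y^{3} + 24 \sqrt{2} y^{2} + 320 y \sqrt{y - 4} - 15 \sqrt{2} y + 60 \sqrt{2}}{32 y^{2} \sqrt{y - 4} + 80 \sqrt{y - 4}}, which equals f(y).

An antiderivative is F(y) = \frac{\sqrt{2} \left(- y \sqrt{y - 4} + 4 \sqrt{y - 4} + 20 \sqrt{2} \log{\left(2 y^{2} + 5 \right)}\right)}{8}.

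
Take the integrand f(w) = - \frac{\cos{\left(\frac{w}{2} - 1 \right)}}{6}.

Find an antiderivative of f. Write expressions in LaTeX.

An antiderivative is F(w) = - \frac{\sin{\left(\frac{w}{2} - 1 \right)}}{3}.

Whatever form F(w) takes, F'(w) = f(w) is non-negotiable.
Check: d/dw[- \frac{\sin{\left(\frac{w}{2} - 1 \right)}}{3}] = - \frac{\cos{\left(\frac{w}{2} - 1 \right)}}{6} = f(w).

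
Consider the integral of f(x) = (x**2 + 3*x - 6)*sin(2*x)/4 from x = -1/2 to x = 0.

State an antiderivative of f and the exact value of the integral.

For F(x) to be correct the identity F'(x) - f(x) = 0 must hold.
F(x) = -x**2*cos(2*x)/8 + x*sin(2*x)/8 - 3*x*cos(2*x)/8 + 3*sin(2*x)/16 + 13*cos(2*x)/16 is an antiderivative of f.
Check: d/dx[-x**2*cos(2*x)/8 + x*sin(2*x)/8 - 3*x*cos(2*x)/8 + 3*sin(2*x)/16 + 13*cos(2*x)/16] = x**2*sin(2*x)/4 + 3*x*sin(2*x)/4 - 3*sin(2*x)/2, which equals f(x).
F(0) = 13/16; F(-1/2) = -sin(1)/8 + 31*cos(1)/32.
Integral = F(0) - F(-1/2) = -31*cos(1)/32 + sin(1)/8 + 13/16.

Antiderivative: F(x) = -x**2*cos(2*x)/8 + x*sin(2*x)/8 - 3*x*cos(2*x)/8 + 3*sin(2*x)/16 + 13*cos(2*x)/16; value = -31*cos(1)/32 + sin(1)/8 + 13/16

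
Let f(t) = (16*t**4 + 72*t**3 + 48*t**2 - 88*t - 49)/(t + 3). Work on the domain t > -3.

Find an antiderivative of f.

An antiderivative is F(t) = 4*t**4 + 8*t**3 - 12*t**2 - 16*t - log(t + 3).

Check any antiderivative F(t) by computing F'(t) and comparing it with f(t).
Check: d/dt[4*t**4 + 8*t**3 - 12*t**2 - 16*t - log(t + 3)] = (16*t**4 + 72*t**3 + 48*t**2 - 88*t - 49)/(t + 3) = f(t).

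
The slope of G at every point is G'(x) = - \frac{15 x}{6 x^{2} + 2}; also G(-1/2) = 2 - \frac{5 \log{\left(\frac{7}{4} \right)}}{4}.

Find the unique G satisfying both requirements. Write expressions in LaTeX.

The substitution u = 3 x^{2} + 1 works: G'(x) is exactly (dG/du)*(du/dx) for that inner function.
A general antiderivative is - \frac{5 \log{\left(3 x^{2} + 1 \right)}}{4} + C.
The condition gives C = 2 - \frac{5 \log{\left(\frac{7}{4} \right)}}{4} - (- \frac{5 \log{\left(\frac{7}{4} \right)}}{4}) = 2.
So G(x) = \frac{8 - 5 \log{\left(3 x^{2} + 1 \right)}}{4}.
Check: d/dx[\frac{8 - 5 \log{\left(3 x^{2} + 1 \right)}}{4}] = - \frac{15 x}{6 x^{2} + 2} = G'(x).

G(x) = \frac{8 - 5 \log{\left(3 x^{2} + 1 \right)}}{4}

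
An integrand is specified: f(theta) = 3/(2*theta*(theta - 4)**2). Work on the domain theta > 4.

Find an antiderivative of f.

Factor the denominator (2*theta*(theta - 4)**2) and decompose: f = -3/(32*(theta - 4)) + 3/(8*(theta - 4)**2) + 3/(32*theta); each piece integrates to a log, atan, or power term.
Check: d/dtheta[3*log(theta)/32 - 3*log(theta - 4)/32 - 3/(8*theta - 32)] = 3/(2*theta**3 - 16*theta**2 + 32*theta), which equals f(theta).

An antiderivative is F(theta) = 3*log(theta)/32 - 3*log(theta - 4)/32 - 3/(8*theta - 32).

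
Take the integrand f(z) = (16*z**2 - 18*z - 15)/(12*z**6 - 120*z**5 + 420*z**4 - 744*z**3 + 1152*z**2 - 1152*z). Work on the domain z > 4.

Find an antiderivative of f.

Factor the denominator (12*z*(z - 4)**2*(z - 2)*(z**2 + 3)) and decompose: f = (160*z + 621)/(10108*(z**2 + 3)) + 13/(672*(z - 2)) - 2227/(46208*(z - 4)) + 169/(1824*(z - 4)**2) + 5/(384*z); each piece integrates to a log, atan, or power term.
Check: d/dz[5*log(z)/384 - 2227*log(z - 4)/46208 + 13*log(z - 2)/672 + 20*log(z**2 + 3)/2527 + 207*sqrt(3)*atan(sqrt(3)*z/3)/10108 - 169/(1824*z - 7296)] = (16*z**2 - 18*z - 15)/(12*z**6 - 120*z**5 + 420*z**4 - 744*z**3 + 1152*z**2 - 1152*z) = f(z).

An antiderivative is F(z) = 5*log(z)/384 - 2227*log(z - 4)/46208 + 13*log(z - 2)/672 + 20*log(z**2 + 3)/2527 + 207*sqrt(3)*atan(sqrt(3)*z/3)/10108 - 169/(1824*z - 7296).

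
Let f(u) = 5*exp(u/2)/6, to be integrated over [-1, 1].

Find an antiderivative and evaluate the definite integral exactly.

Antiderivative: F(u) = 5*exp(u/2)/3; value = -5*exp(-1/2)/3 + 5*exp(1/2)/3

Since d/du undoes antidifferentiation here, F'(u) = f(u) is required of F(u).
F(u) = 5*exp(u/2)/3 is an antiderivative of f.
Check: d/du[5*exp(u/2)/3] = 5*exp(u/2)/6 = f(u).
F(1) = 5*exp(1/2)/3; F(-1) = 5*exp(-1/2)/3.
Integral = F(1) - F(-1) = -5*exp(-1/2)/3 + 5*exp(1/2)/3.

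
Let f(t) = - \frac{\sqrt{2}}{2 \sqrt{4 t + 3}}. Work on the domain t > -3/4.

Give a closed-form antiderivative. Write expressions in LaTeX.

An antiderivative is F(t) = - \frac{\sqrt{2 t + \frac{3}{2}}}{2}.

Whatever form F(t) takes, F'(t) = f(t) is non-negotiable.
Check: d/dt[- \frac{\sqrt{2 t + \frac{3}{2}}}{2}] = - \frac{\sqrt{2}}{2 \sqrt{4 t + 3}} = f(t).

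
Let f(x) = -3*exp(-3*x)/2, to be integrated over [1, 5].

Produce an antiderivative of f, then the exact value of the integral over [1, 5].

A first test for any F(x): its x-derivative must equal f(x) identically.
F(x) = exp(-3*x)/2 is an antiderivative of f.
Check: d/dx[exp(-3*x)/2] = -3*exp(-3*x)/2 = f(x).
F(5) = exp(-15)/2; F(1) = exp(-3)/2.
Integral = F(5) - F(1) = -exp(-3)/2 + exp(-15)/2.

Antiderivative: F(x) = exp(-3*x)/2; value = -exp(-3)/2 + exp(-15)/2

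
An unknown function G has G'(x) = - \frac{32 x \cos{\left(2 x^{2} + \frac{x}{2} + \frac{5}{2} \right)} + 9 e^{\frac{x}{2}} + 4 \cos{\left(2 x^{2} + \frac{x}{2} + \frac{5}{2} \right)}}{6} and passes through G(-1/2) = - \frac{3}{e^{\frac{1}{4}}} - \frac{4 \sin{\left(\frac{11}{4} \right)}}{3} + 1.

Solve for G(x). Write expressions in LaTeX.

G(x) = - \frac{9 e^{\frac{x}{2}} + 4 \sin{\left(2 x^{2} + \frac{x}{2} + \frac{5}{2} \right)} - 3}{3}

Any candidate G(x) must reproduce the stated G'(x) exactly.
A general antiderivative is - 3 e^{\frac{x}{2}} - \frac{4 \sin{\left(2 x^{2} + \frac{x}{2} + \frac{5}{2} \right)}}{3} + C.
The condition gives C = - \frac{3}{e^{\frac{1}{4}}} - \frac{4 \sin{\left(\frac{11}{4} \right)}}{3} + 1 - (- \frac{3}{e^{\frac{1}{4}}} - \frac{4 \sin{\left(\frac{11}{4} \right)}}{3}) = 1.
So G(x) = - \frac{9 e^{\frac{x}{2}} + 4 \sin{\left(2 x^{2} + \frac{x}{2} + \frac{5}{2} \right)} - 3}{3}.
Check: d/dx[- \frac{9 e^{\frac{x}{2}} + 4 \sin{\left(2 x^{2} + \frac{x}{2} + \frac{5}{2} \right)} - 3}{3}] = - \frac{16 x \cos{\left(2 x^{2} + \frac{x}{2} + \frac{5}{2} \right)}}{3} - \frac{3 e^{\frac{x}{2}}}{2} - \frac{2 \cos{\left(2 x^{2} + \frac{x}{2} + \frac{5}{2} \right)}}{3}, which equals G'(x).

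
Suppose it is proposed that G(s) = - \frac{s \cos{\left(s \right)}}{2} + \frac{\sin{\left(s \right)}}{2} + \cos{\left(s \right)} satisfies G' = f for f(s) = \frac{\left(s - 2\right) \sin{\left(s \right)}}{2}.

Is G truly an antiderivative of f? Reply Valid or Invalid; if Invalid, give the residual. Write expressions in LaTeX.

d/ds[G] = \frac{s \sin{\left(s \right)}}{2} - \sin{\left(s \right)}
This equals f(s) exactly, so the claim holds.

Valid: G'(s) = f(s).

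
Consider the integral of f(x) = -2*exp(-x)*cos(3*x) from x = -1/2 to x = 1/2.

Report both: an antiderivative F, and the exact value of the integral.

Differentiate the proposed F(x) back; it has to land on f(x) exactly.
F(x) = -3*exp(-x)*sin(3*x)/5 + exp(-x)*cos(3*x)/5 is an antiderivative of f.
Check: d/dx[-3*exp(-x)*sin(3*x)/5 + exp(-x)*cos(3*x)/5] = -2*exp(-x)*cos(3*x) = f(x).
F(1/2) = -3*exp(-1/2)*sin(3/2)/5 + exp(-1/2)*cos(3/2)/5; F(-1/2) = exp(1/2)*cos(3/2)/5 + 3*exp(1/2)*sin(3/2)/5.
Integral = F(1/2) - F(-1/2) = -3*exp(1/2)*sin(3/2)/5 - 3*exp(-1/2)*sin(3/2)/5 - exp(1/2)*cos(3/2)/5 + exp(-1/2)*cos(3/2)/5.

Antiderivative: F(x) = -3*exp(-x)*sin(3*x)/5 + exp(-x)*cos(3*x)/5; value = -3*exp(1/2)*sin(3/2)/5 - 3*exp(-1/2)*sin(3/2)/5 - exp(1/2)*cos(3/2)/5 + exp(-1/2)*cos(3/2)/5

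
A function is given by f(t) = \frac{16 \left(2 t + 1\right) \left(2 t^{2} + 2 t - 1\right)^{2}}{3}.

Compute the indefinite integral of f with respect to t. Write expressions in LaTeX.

F(t) = - 3 \left(- \frac{4 t^{2}}{3} - \frac{4 t}{3} + \frac{2}{3}\right)^{3} + C

f matches the chain-rule pattern g'(h)*h' with inner function h(t) = - \frac{4 t^{2}}{3} - \frac{4 t}{3} + \frac{2}{3}; substituting u = h(t) collapses the integral.
Check: d/dt[- 3 \left(- \frac{4 t^{2}}{3} - \frac{4 t}{3} + \frac{2}{3}\right)^{3}] = \frac{128 t^{5}}{3} + \frac{320 t^{4}}{3} + \frac{128 t^{3}}{3} - \frac{128 t^{2}}{3} - \frac{32 t}{3} + \frac{16}{3}, which equals f(t).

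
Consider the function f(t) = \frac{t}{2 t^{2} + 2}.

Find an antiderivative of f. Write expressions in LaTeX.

The substitution u = 2 t^{2} + 2 works: f is exactly (dF/du)*(du/dt) for that inner function.
Check: d/dt[\frac{\log{\left(2 t^{2} + 2 \right)}}{4}] = \frac{t}{2 t^{2} + 2} = f(t).

An antiderivative is F(t) = \frac{\log{\left(2 t^{2} + 2 \right)}}{4}.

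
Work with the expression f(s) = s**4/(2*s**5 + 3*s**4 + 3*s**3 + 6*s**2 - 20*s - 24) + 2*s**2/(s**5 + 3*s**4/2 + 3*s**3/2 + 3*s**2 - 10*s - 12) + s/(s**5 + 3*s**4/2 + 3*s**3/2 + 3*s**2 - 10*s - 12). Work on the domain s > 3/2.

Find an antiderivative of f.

An antiderivative is F(s) = 39*log(s - 3/2)/250 - 3*log(s + 1)/25 + log(s + 2)/2 - 9*log(s**2 + 4)/500 - 13*atan(s/2)/250.

The denominator factors as (s + 1)*(s + 2)*(2*s - 3)*(s**2 + 4); partial fractions split f into directly integrable pieces: -(9*s + 26)/(250*(s**2 + 4)) + 39/(125*(2*s - 3)) + 1/(2*(s + 2)) - 3/(25*(s + 1)).
Check: d/ds[39*log(s - 3/2)/250 - 3*log(s + 1)/25 + log(s + 2)/2 - 9*log(s**2 + 4)/500 - 13*atan(s/2)/250] = (s**4 + 4*s**2 + 2*s)/(2*s**5 + 3*s**4 + 3*s**3 + 6*s**2 - 20*s - 24), which equals f(s).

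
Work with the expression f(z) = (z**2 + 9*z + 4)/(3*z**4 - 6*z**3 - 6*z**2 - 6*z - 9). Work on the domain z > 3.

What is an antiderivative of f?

An antiderivative is F(z) = -(-4*log(z - 3) - 2*log(z + 1) + 3*log(z**2 + 1) + 6*atan(z))/12.

The denominator factors as 3*(z - 3)*(z + 1)*(z**2 + 1); partial fractions split f into directly integrable pieces: -(z + 1)/(2*(z**2 + 1)) + 1/(6*(z + 1)) + 1/(3*(z - 3)).
Check: d/dz[-(-4*log(z - 3) - 2*log(z + 1) + 3*log(z**2 + 1) + 6*atan(z))/12] = (z**2 + 9*z + 4)/(3*z**4 - 6*z**3 - 6*z**2 - 6*z - 9) = f(z).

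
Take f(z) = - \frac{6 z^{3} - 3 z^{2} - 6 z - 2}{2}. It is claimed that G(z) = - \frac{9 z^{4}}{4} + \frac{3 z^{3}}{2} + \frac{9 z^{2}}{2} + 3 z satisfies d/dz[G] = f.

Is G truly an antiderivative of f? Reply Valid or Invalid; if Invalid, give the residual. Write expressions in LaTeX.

d/dz[G] = - 9 z^{3} + \frac{9 z^{2}}{2} + 9 z + 3
d/dz[G] - f(z) = - 6 z^{3} + 3 z^{2} + 6 z + 2 != 0.

Invalid: d/dz[G] - f = - 6 z^{3} + 3 z^{2} + 6 z + 2, which is not 0.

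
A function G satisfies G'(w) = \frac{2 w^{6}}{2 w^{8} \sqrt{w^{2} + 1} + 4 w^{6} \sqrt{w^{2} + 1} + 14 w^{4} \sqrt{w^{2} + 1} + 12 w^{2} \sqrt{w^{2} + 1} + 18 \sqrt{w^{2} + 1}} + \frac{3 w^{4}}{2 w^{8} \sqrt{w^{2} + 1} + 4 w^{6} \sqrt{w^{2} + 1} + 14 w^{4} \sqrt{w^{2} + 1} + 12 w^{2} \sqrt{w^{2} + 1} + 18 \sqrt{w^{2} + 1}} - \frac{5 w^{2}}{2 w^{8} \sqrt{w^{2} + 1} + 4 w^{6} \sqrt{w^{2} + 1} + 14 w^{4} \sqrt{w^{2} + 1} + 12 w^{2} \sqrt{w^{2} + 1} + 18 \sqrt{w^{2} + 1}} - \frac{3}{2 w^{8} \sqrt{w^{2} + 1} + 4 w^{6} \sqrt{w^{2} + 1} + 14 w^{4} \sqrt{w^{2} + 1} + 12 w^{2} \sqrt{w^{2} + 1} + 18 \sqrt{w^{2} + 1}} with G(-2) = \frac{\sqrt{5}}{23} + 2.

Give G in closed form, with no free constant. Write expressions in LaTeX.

Integrate term by term and add the pieces.
A general antiderivative is - \frac{w \sqrt{w^{2} + 1}}{2 \left(w^{4} + w^{2} + 3\right)} + C.
The condition gives C = \frac{\sqrt{5}}{23} + 2 - (\frac{\sqrt{5}}{23}) = 2.
So G(w) = - \frac{w \sqrt{w^{2} + 1}}{2 w^{4} + 2 w^{2} + 6} + 2.
Check: d/dw[- \frac{w \sqrt{w^{2} + 1}}{2 w^{4} + 2 w^{2} + 6} + 2] = \frac{2 w^{6} + 3 w^{4} - 5 w^{2} - 3}{2 w^{8} \sqrt{w^{2} + 1} + 4 w^{6} \sqrt{w^{2} + 1} + 14 w^{4} \sqrt{w^{2} + 1} + 12 w^{2} \sqrt{w^{2} + 1} + 18 \sqrt{w^{2} + 1}}, which equals G'(w).

G(w) = - \frac{w \sqrt{w^{2} + 1}}{2 w^{4} + 2 w^{2} + 6} + 2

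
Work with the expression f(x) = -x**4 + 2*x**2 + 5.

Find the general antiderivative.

F(x) = -x*(3*x**4 - 10*x**2 - 75)/15 + C

Integrate term by term and add the pieces.
Check: d/dx[-x*(3*x**4 - 10*x**2 - 75)/15] = -x**4 + 2*x**2 + 5 = f(x).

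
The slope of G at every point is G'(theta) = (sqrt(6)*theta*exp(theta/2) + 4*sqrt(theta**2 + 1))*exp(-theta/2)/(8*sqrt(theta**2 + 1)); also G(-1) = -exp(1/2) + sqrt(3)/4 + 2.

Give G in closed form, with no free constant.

Since d/dtheta undoes antidifferentiation here, G(theta) must give back the stated G'(theta).
A general antiderivative is sqrt(3*theta**2/2 + 3/2)/4 - exp(-theta/2) + C.
The condition gives C = -exp(1/2) + sqrt(3)/4 + 2 - (-exp(1/2) + sqrt(3)/4) = 2.
So G(theta) = (sqrt(6)*sqrt(theta**2 + 1)*exp(theta/2) + 16*exp(theta/2) - 8)*exp(-theta/2)/8.
Check: d/dtheta[(sqrt(6)*sqrt(theta**2 + 1)*exp(theta/2) + 16*exp(theta/2) - 8)*exp(-theta/2)/8] = (sqrt(6)*theta*exp(theta/2) + 4*sqrt(theta**2 + 1))*exp(-theta/2)/(8*sqrt(theta**2 + 1)) = G'(theta).

G(theta) = (sqrt(6)*sqrt(theta**2 + 1)*exp(theta/2) + 16*exp(theta/2) - 8)*exp(-theta/2)/8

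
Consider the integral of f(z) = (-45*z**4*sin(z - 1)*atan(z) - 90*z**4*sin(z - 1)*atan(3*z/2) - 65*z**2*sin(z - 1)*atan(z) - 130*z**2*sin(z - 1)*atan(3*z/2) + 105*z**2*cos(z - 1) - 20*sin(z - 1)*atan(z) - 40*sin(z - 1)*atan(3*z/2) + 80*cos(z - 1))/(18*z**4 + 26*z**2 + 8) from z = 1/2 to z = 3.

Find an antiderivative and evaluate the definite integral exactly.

Antiderivative: F(z) = -5*(-atan(z) - 2*atan(3*z/2))*cos(z - 1)/2; value = -5*cos(1/2)*atan(3/4) + 5*cos(2)*atan(9/2) + 5*cos(2)*atan(3)/2 - 5*cos(1/2)*atan(1/2)/2

Recognize the product-rule pattern: f = u'v + uv' with u = 5*atan(z)/2 + 5*atan(3*z/2), v = cos(z - 1), so integration by parts undoes it.
F(z) = -5*(-atan(z) - 2*atan(3*z/2))*cos(z - 1)/2 is an antiderivative of f.
Check: d/dz[-5*(-atan(z) - 2*atan(3*z/2))*cos(z - 1)/2] = (-45*z**4*sin(z - 1)*atan(z) - 90*z**4*sin(z - 1)*atan(3*z/2) - 65*z**2*sin(z - 1)*atan(z) - 130*z**2*sin(z - 1)*atan(3*z/2) + 105*z**2*cos(z - 1) - 20*sin(z - 1)*atan(z) - 40*sin(z - 1)*atan(3*z/2) + 80*cos(z - 1))/(18*z**4 + 26*z**2 + 8) = f(z).
F(3) = 5*cos(2)*atan(9/2) + 5*cos(2)*atan(3)/2; F(1/2) = 5*cos(1/2)*atan(1/2)/2 + 5*cos(1/2)*atan(3/4).
Integral = F(3) - F(1/2) = -5*cos(1/2)*atan(3/4) + 5*cos(2)*atan(9/2) + 5*cos(2)*atan(3)/2 - 5*cos(1/2)*atan(1/2)/2.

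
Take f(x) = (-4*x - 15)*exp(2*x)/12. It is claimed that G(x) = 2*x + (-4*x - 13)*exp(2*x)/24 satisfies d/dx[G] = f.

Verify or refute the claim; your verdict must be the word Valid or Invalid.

d/dx[G] = -x*exp(2*x)/3 - 5*exp(2*x)/4 + 2
d/dx[G] - f(x) = 2 != 0.

Invalid: d/dx[G] - f = 2, which is not 0.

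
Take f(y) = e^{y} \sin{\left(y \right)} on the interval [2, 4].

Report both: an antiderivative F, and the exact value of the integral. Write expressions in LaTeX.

Differentiate the proposed F(y) back; it has to land on f(y) exactly.
F(y) = \frac{e^{y} \sin{\left(y \right)}}{2} - \frac{e^{y} \cos{\left(y \right)}}{2} is an antiderivative of f.
Check: d/dy[\frac{e^{y} \sin{\left(y \right)}}{2} - \frac{e^{y} \cos{\left(y \right)}}{2}] = e^{y} \sin{\left(y \right)} = f(y).
F(4) = \frac{e^{4} \sin{\left(4 \right)}}{2} - \frac{e^{4} \cos{\left(4 \right)}}{2}; F(2) = - \frac{e^{2} \cos{\left(2 \right)}}{2} + \frac{e^{2} \sin{\left(2 \right)}}{2}.
Integral = F(4) - F(2) = \frac{e^{4} \sin{\left(4 \right)}}{2} - \frac{e^{2} \sin{\left(2 \right)}}{2} + \frac{e^{2} \cos{\left(2 \right)}}{2} - \frac{e^{4} \cos{\left(4 \right)}}{2}.

Antiderivative: F(y) = \frac{e^{y} \sin{\left(y \right)}}{2} - \frac{e^{y} \cos{\left(y \right)}}{2}; value = \frac{e^{4} \sin{\left(4 \right)}}{2} - \frac{e^{2} \sin{\left(2 \right)}}{2} + \frac{e^{2} \cos{\left(2 \right)}}{2} - \frac{e^{4} \cos{\left(4 \right)}}{2}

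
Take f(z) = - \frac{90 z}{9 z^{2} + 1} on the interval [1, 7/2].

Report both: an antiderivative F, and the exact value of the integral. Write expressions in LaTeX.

Antiderivative: F(z) = - 5 \log{\left(3 z^{2} + \frac{1}{3} \right)}; value = - 5 \log{\left(\frac{445}{12} \right)} + 5 \log{\left(\frac{10}{3} \right)}

f matches the chain-rule pattern g'(h)*h' with inner function h(z) = 3 z^{2} + \frac{1}{3}; substituting u = h(z) collapses the integral.
F(z) = - 5 \log{\left(3 z^{2} + \frac{1}{3} \right)} is an antiderivative of f.
Check: d/dz[- 5 \log{\left(3 z^{2} + \frac{1}{3} \right)}] = - \frac{90 z}{9 z^{2} + 1} = f(z).
F(7/2) = - 5 \log{\left(\frac{445}{12} \right)}; F(1) = - 5 \log{\left(\frac{10}{3} \right)}.
Integral = F(7/2) - F(1) = - 5 \log{\left(\frac{445}{12} \right)} + 5 \log{\left(\frac{10}{3} \right)}.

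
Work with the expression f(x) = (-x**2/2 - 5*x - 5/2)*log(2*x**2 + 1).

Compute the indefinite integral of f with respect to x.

Whatever form F(x) takes, F'(x) = f(x) is non-negotiable.
Check: d/dx[-(6*x**3*log(2*x**2 + 1) - 4*x**3 + 90*x**2*log(2*x**2 + 1) - 90*x**2 + 90*x*log(2*x**2 + 1) - 174*x + 45*log(x**2 + 1/2) + 87*sqrt(2)*atan(sqrt(2)*x))/36] = -x**2*log(2*x**2 + 1)/2 - 5*x*log(2*x**2 + 1) - 5*log(2*x**2 + 1)/2, which equals f(x).

F(x) = -(6*x**3*log(2*x**2 + 1) - 4*x**3 + 90*x**2*log(2*x**2 + 1) - 90*x**2 + 90*x*log(2*x**2 + 1) - 174*x + 45*log(x**2 + 1/2) + 87*sqrt(2)*atan(sqrt(2)*x))/36 + C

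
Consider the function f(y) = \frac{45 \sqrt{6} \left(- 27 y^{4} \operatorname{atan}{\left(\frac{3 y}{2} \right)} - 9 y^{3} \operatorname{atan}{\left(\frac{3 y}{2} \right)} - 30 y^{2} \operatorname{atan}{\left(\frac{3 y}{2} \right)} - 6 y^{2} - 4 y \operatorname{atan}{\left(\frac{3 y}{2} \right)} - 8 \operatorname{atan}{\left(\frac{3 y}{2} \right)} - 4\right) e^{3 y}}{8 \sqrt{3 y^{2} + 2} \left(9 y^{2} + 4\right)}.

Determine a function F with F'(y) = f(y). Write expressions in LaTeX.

An antiderivative is F(y) = - \frac{45 \sqrt{2 y^{2} + \frac{4}{3}} e^{3 y} \operatorname{atan}{\left(\frac{3 y}{2} \right)}}{8}.

Differentiate the proposed F(y) back; it has to land on f(y) exactly.
Check: d/dy[- \frac{45 \sqrt{2 y^{2} + \frac{4}{3}} e^{3 y} \operatorname{atan}{\left(\frac{3 y}{2} \right)}}{8}] = \frac{- 1215 \sqrt{6} y^{4} e^{3 y} \operatorname{atan}{\left(\frac{3 y}{2} \right)} - 405 \sqrt{6} y^{3} e^{3 y} \operatorname{atan}{\left(\frac{3 y}{2} \right)} - 1350 \sqrt{6} y^{2} e^{3 y} \operatorname{atan}{\left(\frac{3 y}{2} \right)} - 270 \sqrt{6} y^{2} e^{3 y} - 180 \sqrt{6} y e^{3 y} \operatorname{atan}{\left(\frac{3 y}{2} \right)} - 360 \sqrt{6} e^{3 y} \operatorname{atan}{\left(\frac{3 y}{2} \right)} - 180 \sqrt{6} e^{3 y}}{72 y^{2} \sqrt{3 y^{2} + 2} + 32 \sqrt{3 y^{2} + 2}}, which equals f(y).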